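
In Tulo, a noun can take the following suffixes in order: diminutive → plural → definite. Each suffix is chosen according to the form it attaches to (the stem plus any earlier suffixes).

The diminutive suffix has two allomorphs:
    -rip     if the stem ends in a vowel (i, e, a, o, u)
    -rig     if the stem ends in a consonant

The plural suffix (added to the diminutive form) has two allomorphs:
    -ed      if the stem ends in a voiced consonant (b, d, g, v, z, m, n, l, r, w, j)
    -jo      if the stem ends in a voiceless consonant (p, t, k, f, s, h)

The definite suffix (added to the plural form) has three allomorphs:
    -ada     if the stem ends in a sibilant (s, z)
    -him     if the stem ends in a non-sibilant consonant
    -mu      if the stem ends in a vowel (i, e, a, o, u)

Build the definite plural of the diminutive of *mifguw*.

*mifguw* — final sound /w/ (a consonant) → -rig → *mifguwrig*.
The final consonant of the diminutive form *mifguwrig* is /g/, which is voiced, so the plural suffix is -ed, giving *mifguwriged*.
The plural form *mifguwriged* — final sound /d/ (a non-sibilant consonant) → -him → *mifguwrigedhim*.

mifguwrigedhim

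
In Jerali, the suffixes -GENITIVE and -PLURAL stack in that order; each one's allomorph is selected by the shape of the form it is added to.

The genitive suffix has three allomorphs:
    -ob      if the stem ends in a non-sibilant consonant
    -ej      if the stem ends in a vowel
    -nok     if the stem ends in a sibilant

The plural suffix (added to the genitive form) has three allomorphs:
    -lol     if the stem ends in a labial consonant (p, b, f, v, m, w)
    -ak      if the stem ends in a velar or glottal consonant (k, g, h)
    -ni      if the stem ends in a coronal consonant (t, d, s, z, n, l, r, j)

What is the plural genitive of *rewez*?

*rewez* — final sound /z/ (a sibilant) → -nok → *reweznok*.
The final consonant of the genitive form *reweznok* is /k/, which is velar/glottal, so the plural suffix is -ak, giving *reweznokak*.

reweznokak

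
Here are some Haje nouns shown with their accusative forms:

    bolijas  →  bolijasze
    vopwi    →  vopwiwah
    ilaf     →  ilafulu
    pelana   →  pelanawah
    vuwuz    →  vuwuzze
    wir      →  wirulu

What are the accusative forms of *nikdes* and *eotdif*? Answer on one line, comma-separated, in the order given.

nikdesze, eotdifulu

The alternation tracks the final sound of the stem — -ze when the stem ends in a sibilant (*bolijas*, *vuwuz*); -ulu when the stem ends in a non-sibilant consonant (*ilaf*, *wir*); -wah when the stem ends in a vowel (*vopwi*, *pelana*).
The final sound of *nikdes* is /s/, which is a sibilant, so the suffix is -ze, giving *nikdesze*.
Since the final sound of *eotdif* is /f/ (a non-sibilant consonant), it takes -ulu, giving *eotdifulu*.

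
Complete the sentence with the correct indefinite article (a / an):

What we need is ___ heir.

The indefinite article is chosen by the initial *sound* of the following word, not its spelling.
*heir* begins with the sound /ɛ/ (silent h) — a vowel sound.
So the article is *an*: What we need is an heir.

an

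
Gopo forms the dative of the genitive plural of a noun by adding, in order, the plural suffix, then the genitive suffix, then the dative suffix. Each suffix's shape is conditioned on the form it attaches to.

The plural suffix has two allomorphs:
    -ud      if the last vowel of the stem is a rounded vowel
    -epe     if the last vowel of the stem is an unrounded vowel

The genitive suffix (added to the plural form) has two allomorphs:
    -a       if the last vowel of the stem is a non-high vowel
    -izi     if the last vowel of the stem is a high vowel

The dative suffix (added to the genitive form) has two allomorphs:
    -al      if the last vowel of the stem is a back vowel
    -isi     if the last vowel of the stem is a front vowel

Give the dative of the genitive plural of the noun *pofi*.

*pofi* — last vowel /i/ (an unrounded vowel) → -epe → *pofiepe*.
The last vowel of the plural form *pofiepe* is /e/, which is a non-high vowel, so the genitive suffix is -a, giving *pofiepea*.
The last vowel of the genitive form *pofiepea* is /a/, which is a back vowel, so the dative suffix is -al, giving *pofiepeaal*.

pofiepeaal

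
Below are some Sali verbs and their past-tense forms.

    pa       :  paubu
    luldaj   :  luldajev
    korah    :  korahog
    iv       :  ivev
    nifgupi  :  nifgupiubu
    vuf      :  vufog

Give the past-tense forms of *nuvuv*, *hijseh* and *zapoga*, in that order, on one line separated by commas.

Looking at the final sound of each stem: -og when the stem ends in a voiceless consonant (*korah*, *vuf*); -ev when the stem ends in a voiced consonant (*luldaj*, *iv*); -ubu when the stem ends in a vowel (*pa*, *nifgupi*).
The final sound of *nuvuv* is /v/, which is a voiced consonant, so the suffix is -ev, giving *nuvuvev*.
Since the final sound of *hijseh* is /h/ (a voiceless consonant), it takes -og, giving *hijsehog*.
The final sound of *zapoga* is /a/, which is a vowel, so the suffix is -ubu, giving *zapogaubu*.

nuvuvev, hijsehog, zapogaubu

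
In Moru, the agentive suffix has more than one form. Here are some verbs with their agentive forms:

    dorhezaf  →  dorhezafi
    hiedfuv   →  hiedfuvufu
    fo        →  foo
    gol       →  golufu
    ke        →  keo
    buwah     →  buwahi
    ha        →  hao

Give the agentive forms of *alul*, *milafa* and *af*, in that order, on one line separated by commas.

Looking at the final sound of each stem: -i when the stem ends in a voiceless consonant (*dorhezaf*, *buwah*); -ufu when the stem ends in a voiced consonant (*hiedfuv*, *gol*); -o when the stem ends in a vowel (*fo*, *ke*, *ha*).
*alul*: final sound = /l/, a voiced consonant → -ufu → *alulufu*.
*milafa*: final sound = /a/, a vowel → -o → *milafao*.
Since the final sound of *af* is /f/ (a voiceless consonant), it takes -i, giving *afi*.

alulufu, milafao, afi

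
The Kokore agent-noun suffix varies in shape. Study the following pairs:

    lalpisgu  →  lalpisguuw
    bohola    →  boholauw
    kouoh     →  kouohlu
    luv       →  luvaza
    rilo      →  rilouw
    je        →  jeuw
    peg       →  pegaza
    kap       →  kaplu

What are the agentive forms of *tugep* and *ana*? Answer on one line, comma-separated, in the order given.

tugeplu, anauw

Looking at the final sound of each stem: -lu when the stem ends in a voiceless consonant (*kouoh*, *kap*); -aza when the stem ends in a voiced consonant (*luv*, *peg*); -uw when the stem ends in a vowel (*lalpisgu*, *bohola*, *rilo*, *je*).
*tugep*: final sound = /p/, a voiceless consonant → -lu → *tugeplu*.
*ana* — final sound /a/ (a vowel) → -uw → *anauw*.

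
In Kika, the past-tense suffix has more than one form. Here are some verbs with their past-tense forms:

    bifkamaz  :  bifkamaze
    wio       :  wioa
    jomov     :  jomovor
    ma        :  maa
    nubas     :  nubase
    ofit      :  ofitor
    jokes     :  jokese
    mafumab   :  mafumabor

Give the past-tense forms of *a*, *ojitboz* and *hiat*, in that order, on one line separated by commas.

The suffix is conditioned by the final sound: -e when the stem ends in a sibilant (*bifkamaz*, *nubas*, *jokes*); -or when the stem ends in a non-sibilant consonant (*jomov*, *ofit*, *mafumab*); -a when the stem ends in a vowel (*wio*, *ma*).
*a* — final sound /a/ (a vowel) → -a → *aa*.
The final sound of *ojitboz* is /z/, which is a sibilant, so the suffix is -e, giving *ojitboze*.
The final sound of *hiat* is /t/, which is a non-sibilant consonant, so the suffix is -or, giving *hiator*.

aa, ojitboze, hiator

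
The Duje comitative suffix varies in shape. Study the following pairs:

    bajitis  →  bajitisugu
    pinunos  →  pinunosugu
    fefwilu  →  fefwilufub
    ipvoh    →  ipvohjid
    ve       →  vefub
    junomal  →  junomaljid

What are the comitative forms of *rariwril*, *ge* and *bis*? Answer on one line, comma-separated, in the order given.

rariwriljid, gefub, bisugu

The suffix is conditioned by the final sound: -ugu when the stem ends in a sibilant (*bajitis*, *pinunos*); -jid when the stem ends in a non-sibilant consonant (*ipvoh*, *junomal*); -fub when the stem ends in a vowel (*fefwilu*, *ve*).
Since the final sound of *rariwril* is /l/ (a non-sibilant consonant), it takes -jid, giving *rariwriljid*.
The final sound of *ge* is /e/, which is a vowel, so the suffix is -fub, giving *gefub*.
Since the final sound of *bis* is /s/ (a sibilant), it takes -ugu, giving *bisugu*.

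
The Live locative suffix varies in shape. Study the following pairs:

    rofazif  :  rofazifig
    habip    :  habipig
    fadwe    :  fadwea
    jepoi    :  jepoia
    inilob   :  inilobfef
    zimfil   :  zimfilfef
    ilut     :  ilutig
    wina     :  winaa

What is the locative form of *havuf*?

havufig

The alternation tracks the final sound of the stem — -ig when the stem ends in a voiceless consonant (*rofazif*, *habip*, *ilut*); -fef when the stem ends in a voiced consonant (*inilob*, *zimfil*); -a when the stem ends in a vowel (*fadwe*, *jepoi*, *wina*).
*havuf* — final sound /f/ (a voiceless consonant) → -ig → *havufig*.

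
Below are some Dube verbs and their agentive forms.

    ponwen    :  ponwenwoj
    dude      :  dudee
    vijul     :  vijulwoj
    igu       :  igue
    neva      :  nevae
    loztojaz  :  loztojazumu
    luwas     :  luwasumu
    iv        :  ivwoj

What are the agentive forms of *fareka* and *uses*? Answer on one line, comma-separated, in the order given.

farekae, usesumu

The suffix is conditioned by the final sound: -umu when the stem ends in a sibilant (*loztojaz*, *luwas*); -woj when the stem ends in a non-sibilant consonant (*ponwen*, *vijul*, *iv*); -e when the stem ends in a vowel (*dude*, *igu*, *neva*).
*fareka*: final sound = /a/, a vowel → -e → *farekae*.
*uses* — final sound /s/ (a sibilant) → -umu → *usesumu*.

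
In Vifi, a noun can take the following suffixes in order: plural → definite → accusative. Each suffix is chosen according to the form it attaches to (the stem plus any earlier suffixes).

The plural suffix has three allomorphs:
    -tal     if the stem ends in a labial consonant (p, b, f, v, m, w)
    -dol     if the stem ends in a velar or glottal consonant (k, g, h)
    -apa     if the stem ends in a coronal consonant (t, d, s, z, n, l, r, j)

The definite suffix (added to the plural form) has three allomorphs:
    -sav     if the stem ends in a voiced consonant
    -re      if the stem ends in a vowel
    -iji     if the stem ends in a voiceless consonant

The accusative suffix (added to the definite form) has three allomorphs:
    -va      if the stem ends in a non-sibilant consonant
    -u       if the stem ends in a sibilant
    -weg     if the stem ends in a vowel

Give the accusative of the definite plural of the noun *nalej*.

nalejapareweg

Since the final consonant of *nalej* is /j/ (coronal), it takes -apa, giving *nalejapa*.
The plural form *nalejapa*: final sound = /a/, a vowel → -re → *nalejapare*.
Since the final sound of the definite form *nalejapare* is /e/ (a vowel), it takes -weg, giving *nalejapareweg*.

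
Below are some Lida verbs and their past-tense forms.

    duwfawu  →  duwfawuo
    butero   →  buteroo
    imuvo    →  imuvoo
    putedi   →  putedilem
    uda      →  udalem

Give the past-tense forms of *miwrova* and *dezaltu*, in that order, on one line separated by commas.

The pattern is rounding harmony: -o when the last vowel of the stem is a rounded vowel (*duwfawu*, *butero*, *imuvo*); -lem when the last vowel of the stem is an unrounded vowel (*putedi*, *uda*).
The last vowel of *miwrova* is /a/, which is an unrounded vowel, so the suffix is -lem, giving *miwrovalem*.
The last vowel of *dezaltu* is /u/, which is a rounded vowel, so the suffix is -o, giving *dezaltuo*.

miwrovalem, dezaltuo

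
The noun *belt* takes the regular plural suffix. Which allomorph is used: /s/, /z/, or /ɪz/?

The stem *belt* ends in a voiceless non-sibilant consonant.
The plural suffix surfaces as /ɪz/ after sibilants, /s/ after other voiceless consonants, and /z/ after other voiced sounds.
So the plural -s on *belt* is pronounced /s/.

/s/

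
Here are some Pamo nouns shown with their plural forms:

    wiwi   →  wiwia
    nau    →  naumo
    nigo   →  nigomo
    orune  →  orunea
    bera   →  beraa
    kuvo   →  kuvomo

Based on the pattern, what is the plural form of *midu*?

The pattern is rounding harmony: -mo when the last vowel of the stem is a rounded vowel (*nau*, *nigo*, *kuvo*); -a when the last vowel of the stem is an unrounded vowel (*wiwi*, *orune*, *bera*).
*midu*: last vowel = /u/, a rounded vowel → -mo → *midumo*.

midumo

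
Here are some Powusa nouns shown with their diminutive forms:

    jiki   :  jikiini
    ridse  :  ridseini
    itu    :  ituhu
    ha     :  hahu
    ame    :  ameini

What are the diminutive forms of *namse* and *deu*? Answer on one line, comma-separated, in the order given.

Looking at the last vowel of each stem: -ini when the last vowel of the stem is a front vowel (*jiki*, *ridse*, *ame*); -hu when the last vowel of the stem is a back vowel (*itu*, *ha*).
*namse*: last vowel = /e/, a front vowel → -ini → *namseini*.
The last vowel of *deu* is /u/, which is a back vowel, so the suffix is -hu, giving *deuhu*.

namseini, deuhu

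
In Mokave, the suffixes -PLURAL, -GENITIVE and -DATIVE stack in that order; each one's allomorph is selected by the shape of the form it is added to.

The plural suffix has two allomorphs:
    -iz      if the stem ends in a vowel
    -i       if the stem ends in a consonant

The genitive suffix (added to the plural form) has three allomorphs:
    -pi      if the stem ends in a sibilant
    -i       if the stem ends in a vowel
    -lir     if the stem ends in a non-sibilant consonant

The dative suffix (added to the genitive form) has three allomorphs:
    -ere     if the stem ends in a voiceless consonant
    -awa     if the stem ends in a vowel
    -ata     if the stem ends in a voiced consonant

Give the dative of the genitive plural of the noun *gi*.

giizpiawa

*gi*: final sound = /i/, a vowel → -iz → *giiz*.
The plural form *giiz* — final sound /z/ (a sibilant) → -pi → *giizpi*.
The final sound of the genitive form *giizpi* is /i/, which is a vowel, so the dative suffix is -awa, giving *giizpiawa*.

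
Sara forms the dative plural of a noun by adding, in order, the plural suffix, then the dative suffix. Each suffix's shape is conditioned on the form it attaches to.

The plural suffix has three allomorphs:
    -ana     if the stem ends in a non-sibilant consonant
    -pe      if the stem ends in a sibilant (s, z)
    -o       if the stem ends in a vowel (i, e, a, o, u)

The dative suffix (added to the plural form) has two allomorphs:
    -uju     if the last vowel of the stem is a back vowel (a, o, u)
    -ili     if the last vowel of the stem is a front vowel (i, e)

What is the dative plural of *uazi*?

uaziouju

The final sound of *uazi* is /i/, which is a vowel, so the plural suffix is -o, giving *uazio*.
The plural form *uazio*: last vowel = /o/, a back vowel → -uju → *uaziouju*.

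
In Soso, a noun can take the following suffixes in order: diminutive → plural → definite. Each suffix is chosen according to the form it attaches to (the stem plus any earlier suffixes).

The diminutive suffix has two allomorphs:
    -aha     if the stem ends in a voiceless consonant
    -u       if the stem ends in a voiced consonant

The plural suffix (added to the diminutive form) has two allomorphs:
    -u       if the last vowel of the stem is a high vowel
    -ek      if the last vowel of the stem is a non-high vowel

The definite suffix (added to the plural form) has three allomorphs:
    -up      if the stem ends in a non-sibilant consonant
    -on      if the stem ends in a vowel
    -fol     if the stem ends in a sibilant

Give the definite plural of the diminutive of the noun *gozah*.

gozahahaekup

*gozah* — final consonant /h/ (voiceless) → -aha → *gozahaha*.
The diminutive form *gozahaha*: last vowel = /a/, a non-high vowel → -ek → *gozahahaek*.
The plural form *gozahahaek*: final sound = /k/, a non-sibilant consonant → -up → *gozahahaekup*.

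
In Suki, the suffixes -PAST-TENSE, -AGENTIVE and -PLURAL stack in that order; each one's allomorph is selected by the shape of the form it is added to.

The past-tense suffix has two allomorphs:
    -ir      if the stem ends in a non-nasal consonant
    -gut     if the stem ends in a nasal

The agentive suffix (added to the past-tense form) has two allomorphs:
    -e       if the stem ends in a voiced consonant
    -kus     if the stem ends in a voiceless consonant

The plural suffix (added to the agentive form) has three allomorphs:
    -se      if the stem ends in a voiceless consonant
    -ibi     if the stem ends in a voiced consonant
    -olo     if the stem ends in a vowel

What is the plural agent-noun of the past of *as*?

*as*: final consonant = /s/, non-nasal → -ir → *asir*.
The past-tense form *asir* — final consonant /r/ (voiced) → -e → *asire*.
The agentive form *asire*: final sound = /e/, a vowel → -olo → *asireolo*.

asireolo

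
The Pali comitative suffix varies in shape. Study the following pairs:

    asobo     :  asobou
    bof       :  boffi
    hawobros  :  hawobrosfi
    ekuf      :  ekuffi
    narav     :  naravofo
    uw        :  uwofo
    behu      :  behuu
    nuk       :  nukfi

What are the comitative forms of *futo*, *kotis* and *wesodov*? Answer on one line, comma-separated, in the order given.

The alternation tracks the final sound of the stem — -fi when the stem ends in a voiceless consonant (*bof*, *hawobros*, *ekuf*, *nuk*); -ofo when the stem ends in a voiced consonant (*narav*, *uw*); -u when the stem ends in a vowel (*asobo*, *behu*).
*futo*: final sound = /o/, a vowel → -u → *futou*.
*kotis* — final sound /s/ (a voiceless consonant) → -fi → *kotisfi*.
The final sound of *wesodov* is /v/, which is a voiced consonant, so the suffix is -ofo, giving *wesodovofo*.

futou, kotisfi, wesodovofo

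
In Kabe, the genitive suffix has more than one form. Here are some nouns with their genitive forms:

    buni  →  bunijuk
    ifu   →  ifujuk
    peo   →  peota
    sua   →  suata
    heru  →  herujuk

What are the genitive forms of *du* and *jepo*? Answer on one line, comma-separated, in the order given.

The alternation tracks the last vowel of the stem — -juk when the last vowel of the stem is a high vowel (*buni*, *ifu*, *heru*); -ta when the last vowel of the stem is a non-high vowel (*peo*, *sua*).
*du*: last vowel = /u/, a high vowel → -juk → *dujuk*.
The last vowel of *jepo* is /o/, which is a non-high vowel, so the suffix is -ta, giving *jepota*.

dujuk, jepota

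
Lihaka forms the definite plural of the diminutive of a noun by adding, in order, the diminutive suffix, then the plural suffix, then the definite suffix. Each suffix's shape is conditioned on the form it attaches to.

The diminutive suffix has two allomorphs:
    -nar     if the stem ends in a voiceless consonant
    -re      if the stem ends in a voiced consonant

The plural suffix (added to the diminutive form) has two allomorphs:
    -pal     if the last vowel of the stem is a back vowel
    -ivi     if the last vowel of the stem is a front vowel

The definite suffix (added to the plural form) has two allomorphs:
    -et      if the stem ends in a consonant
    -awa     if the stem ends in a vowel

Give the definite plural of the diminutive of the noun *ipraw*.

Since the final consonant of *ipraw* is /w/ (voiced), it takes -re, giving *iprawre*.
The diminutive form *iprawre*: last vowel = /e/, a front vowel → -ivi → *iprawreivi*.
The plural form *iprawreivi*: final sound = /i/, a vowel → -awa → *iprawreiviawa*.

iprawreiviawa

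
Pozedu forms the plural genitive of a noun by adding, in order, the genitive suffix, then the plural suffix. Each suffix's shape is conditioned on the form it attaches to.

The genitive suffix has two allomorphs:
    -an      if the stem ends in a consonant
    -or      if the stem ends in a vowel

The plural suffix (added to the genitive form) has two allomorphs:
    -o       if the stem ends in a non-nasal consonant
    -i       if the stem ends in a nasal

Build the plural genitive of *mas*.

Since the final sound of *mas* is /s/ (a consonant), it takes -an, giving *masan*.
The final consonant of the genitive form *masan* is /n/, which is a nasal, so the plural suffix is -i, giving *masani*.

masani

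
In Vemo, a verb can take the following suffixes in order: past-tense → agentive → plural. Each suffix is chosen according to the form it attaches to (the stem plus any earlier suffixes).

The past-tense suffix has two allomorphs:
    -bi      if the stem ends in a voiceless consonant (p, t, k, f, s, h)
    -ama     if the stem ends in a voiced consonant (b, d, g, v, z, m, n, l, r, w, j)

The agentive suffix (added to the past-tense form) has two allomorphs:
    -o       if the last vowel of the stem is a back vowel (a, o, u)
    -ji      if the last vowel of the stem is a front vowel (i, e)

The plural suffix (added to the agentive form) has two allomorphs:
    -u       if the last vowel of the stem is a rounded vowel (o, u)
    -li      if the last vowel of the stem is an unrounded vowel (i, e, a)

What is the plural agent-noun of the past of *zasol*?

*zasol*: final consonant = /l/, voiced → -ama → *zasolama*.
The past-tense form *zasolama*: last vowel = /a/, a back vowel → -o → *zasolamao*.
The last vowel of the agentive form *zasolamao* is /o/, which is a rounded vowel, so the plural suffix is -u, giving *zasolamaou*.

zasolamaou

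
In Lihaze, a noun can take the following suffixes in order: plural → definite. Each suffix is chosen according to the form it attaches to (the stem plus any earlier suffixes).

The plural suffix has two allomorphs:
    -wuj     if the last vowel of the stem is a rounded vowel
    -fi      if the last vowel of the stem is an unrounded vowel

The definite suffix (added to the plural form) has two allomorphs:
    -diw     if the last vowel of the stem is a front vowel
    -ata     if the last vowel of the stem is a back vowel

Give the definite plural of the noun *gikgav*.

*gikgav* — last vowel /a/ (an unrounded vowel) → -fi → *gikgavfi*.
Since the last vowel of the plural form *gikgavfi* is /i/ (a front vowel), it takes -diw, giving *gikgavfidiw*.

gikgavfidiw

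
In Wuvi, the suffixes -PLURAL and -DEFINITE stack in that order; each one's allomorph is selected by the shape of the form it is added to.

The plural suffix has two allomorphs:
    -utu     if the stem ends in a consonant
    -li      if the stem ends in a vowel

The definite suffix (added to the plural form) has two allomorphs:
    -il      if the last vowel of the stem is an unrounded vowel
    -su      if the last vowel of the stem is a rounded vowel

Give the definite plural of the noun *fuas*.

*fuas* — final sound /s/ (a consonant) → -utu → *fuasutu*.
The plural form *fuasutu* — last vowel /u/ (a rounded vowel) → -su → *fuasutusu*.

fuasutusu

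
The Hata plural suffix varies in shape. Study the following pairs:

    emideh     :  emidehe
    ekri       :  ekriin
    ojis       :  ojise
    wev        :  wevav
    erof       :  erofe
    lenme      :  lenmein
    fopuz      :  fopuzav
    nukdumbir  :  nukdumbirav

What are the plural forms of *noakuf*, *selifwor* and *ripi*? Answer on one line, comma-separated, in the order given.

noakufe, selifworav, ripiin

The alternation tracks the final sound of the stem — -e when the stem ends in a voiceless consonant (*emideh*, *ojis*, *erof*); -av when the stem ends in a voiced consonant (*wev*, *fopuz*, *nukdumbir*); -in when the stem ends in a vowel (*ekri*, *lenme*).
*noakuf* — final sound /f/ (a voiceless consonant) → -e → *noakufe*.
Since the final sound of *selifwor* is /r/ (a voiced consonant), it takes -av, giving *selifworav*.
Since the final sound of *ripi* is /i/ (a vowel), it takes -in, giving *ripiin*.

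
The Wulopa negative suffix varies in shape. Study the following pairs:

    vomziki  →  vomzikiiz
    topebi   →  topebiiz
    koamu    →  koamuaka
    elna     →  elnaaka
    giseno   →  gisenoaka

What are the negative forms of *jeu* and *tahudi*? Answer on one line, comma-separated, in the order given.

jeuaka, tahudiiz

Looking at the last vowel of each stem: -iz when the last vowel of the stem is a front vowel (*vomziki*, *topebi*); -aka when the last vowel of the stem is a back vowel (*koamu*, *elna*, *giseno*).
*jeu*: last vowel = /u/, a back vowel → -aka → *jeuaka*.
Since the last vowel of *tahudi* is /i/ (a front vowel), it takes -iz, giving *tahudiiz*.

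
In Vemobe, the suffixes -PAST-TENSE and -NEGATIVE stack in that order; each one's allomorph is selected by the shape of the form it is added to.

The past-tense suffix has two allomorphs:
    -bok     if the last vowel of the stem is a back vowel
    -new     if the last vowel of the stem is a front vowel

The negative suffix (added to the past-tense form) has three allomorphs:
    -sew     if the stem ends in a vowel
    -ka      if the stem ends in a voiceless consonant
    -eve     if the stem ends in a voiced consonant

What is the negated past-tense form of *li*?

The last vowel of *li* is /i/, which is a front vowel, so the past-tense suffix is -new, giving *linew*.
Since the final sound of the past-tense form *linew* is /w/ (a voiced consonant), it takes -eve, giving *lineweve*.

lineweve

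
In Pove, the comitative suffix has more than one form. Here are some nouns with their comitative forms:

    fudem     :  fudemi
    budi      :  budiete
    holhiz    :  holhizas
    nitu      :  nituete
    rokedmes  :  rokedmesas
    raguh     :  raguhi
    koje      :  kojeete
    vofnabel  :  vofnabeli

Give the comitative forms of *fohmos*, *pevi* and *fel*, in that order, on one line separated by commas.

fohmosas, peviete, feli

The suffix is conditioned by the final sound: -as when the stem ends in a sibilant (*holhiz*, *rokedmes*); -i when the stem ends in a non-sibilant consonant (*fudem*, *raguh*, *vofnabel*); -ete when the stem ends in a vowel (*budi*, *nitu*, *koje*).
The final sound of *fohmos* is /s/, which is a sibilant, so the suffix is -as, giving *fohmosas*.
*pevi*: final sound = /i/, a vowel → -ete → *peviete*.
The final sound of *fel* is /l/, which is a non-sibilant consonant, so the suffix is -i, giving *feli*.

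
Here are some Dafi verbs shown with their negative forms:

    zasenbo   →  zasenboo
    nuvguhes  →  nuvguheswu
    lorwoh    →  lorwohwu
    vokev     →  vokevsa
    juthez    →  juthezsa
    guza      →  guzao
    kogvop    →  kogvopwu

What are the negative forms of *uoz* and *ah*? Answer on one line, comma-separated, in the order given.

uozsa, ahwu

Looking at the final sound of each stem: -wu when the stem ends in a voiceless consonant (*nuvguhes*, *lorwoh*, *kogvop*); -sa when the stem ends in a voiced consonant (*vokev*, *juthez*); -o when the stem ends in a vowel (*zasenbo*, *guza*).
Since the final sound of *uoz* is /z/ (a voiced consonant), it takes -sa, giving *uozsa*.
*ah*: final sound = /h/, a voiceless consonant → -wu → *ahwu*.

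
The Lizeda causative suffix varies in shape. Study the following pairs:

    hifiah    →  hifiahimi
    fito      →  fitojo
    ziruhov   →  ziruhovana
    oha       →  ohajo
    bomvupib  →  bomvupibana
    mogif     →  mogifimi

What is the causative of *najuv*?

najuvana

Looking at the final sound of each stem: -imi when the stem ends in a voiceless consonant (*hifiah*, *mogif*); -ana when the stem ends in a voiced consonant (*ziruhov*, *bomvupib*); -jo when the stem ends in a vowel (*fito*, *oha*).
The final sound of *najuv* is /v/, which is a voiced consonant, so the suffix is -ana, giving *najuvana*.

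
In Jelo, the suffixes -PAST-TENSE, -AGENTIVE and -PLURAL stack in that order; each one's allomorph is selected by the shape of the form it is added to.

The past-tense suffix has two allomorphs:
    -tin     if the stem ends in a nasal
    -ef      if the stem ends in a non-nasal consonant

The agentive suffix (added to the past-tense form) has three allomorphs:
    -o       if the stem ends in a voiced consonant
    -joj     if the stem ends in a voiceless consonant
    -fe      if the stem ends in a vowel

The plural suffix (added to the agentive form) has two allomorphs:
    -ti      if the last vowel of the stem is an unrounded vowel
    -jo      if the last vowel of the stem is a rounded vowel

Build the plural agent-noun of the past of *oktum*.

oktumtinojo

The final consonant of *oktum* is /m/, which is a nasal, so the past-tense suffix is -tin, giving *oktumtin*.
The past-tense form *oktumtin* — final sound /n/ (a voiced consonant) → -o → *oktumtino*.
The last vowel of the agentive form *oktumtino* is /o/, which is a rounded vowel, so the plural suffix is -jo, giving *oktumtinojo*.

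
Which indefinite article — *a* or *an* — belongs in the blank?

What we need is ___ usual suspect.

a

The indefinite article is chosen by the initial *sound* of the following word, not its spelling.
*usual* begins with the sound /juː/ (u pronounced /juː/) — a consonant sound.
So the article is *a*: What we need is a usual suspect.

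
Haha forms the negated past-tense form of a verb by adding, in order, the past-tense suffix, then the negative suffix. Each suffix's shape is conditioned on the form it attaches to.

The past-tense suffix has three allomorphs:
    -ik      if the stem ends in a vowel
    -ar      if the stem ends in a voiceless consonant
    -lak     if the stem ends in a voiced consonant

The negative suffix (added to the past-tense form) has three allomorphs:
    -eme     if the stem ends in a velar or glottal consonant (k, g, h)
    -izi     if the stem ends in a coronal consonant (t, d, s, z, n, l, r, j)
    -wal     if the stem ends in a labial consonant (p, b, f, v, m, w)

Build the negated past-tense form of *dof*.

dofarizi

Since the final sound of *dof* is /f/ (a voiceless consonant), it takes -ar, giving *dofar*.
The past-tense form *dofar* — final consonant /r/ (coronal) → -izi → *dofarizi*.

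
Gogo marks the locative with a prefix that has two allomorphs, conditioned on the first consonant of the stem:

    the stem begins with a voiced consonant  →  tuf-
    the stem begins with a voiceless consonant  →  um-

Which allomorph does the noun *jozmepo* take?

Since the first consonant of *jozmepo* is /j/ (voiced), it takes tuf-.

tuf-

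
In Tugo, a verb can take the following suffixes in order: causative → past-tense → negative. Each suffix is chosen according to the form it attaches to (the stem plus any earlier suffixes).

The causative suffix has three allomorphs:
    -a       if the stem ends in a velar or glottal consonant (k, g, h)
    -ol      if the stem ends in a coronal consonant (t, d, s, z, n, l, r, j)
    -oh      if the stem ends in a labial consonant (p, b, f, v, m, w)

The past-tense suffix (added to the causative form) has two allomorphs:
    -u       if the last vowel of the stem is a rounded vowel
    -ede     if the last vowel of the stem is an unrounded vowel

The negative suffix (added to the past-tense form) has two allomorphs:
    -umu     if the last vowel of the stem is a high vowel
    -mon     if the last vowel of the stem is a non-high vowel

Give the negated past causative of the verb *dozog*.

dozogaedemon

Since the final consonant of *dozog* is /g/ (velar/glottal), it takes -a, giving *dozoga*.
The last vowel of the causative form *dozoga* is /a/, which is an unrounded vowel, so the past-tense suffix is -ede, giving *dozogaede*.
The past-tense form *dozogaede*: last vowel = /e/, a non-high vowel → -mon → *dozogaedemon*.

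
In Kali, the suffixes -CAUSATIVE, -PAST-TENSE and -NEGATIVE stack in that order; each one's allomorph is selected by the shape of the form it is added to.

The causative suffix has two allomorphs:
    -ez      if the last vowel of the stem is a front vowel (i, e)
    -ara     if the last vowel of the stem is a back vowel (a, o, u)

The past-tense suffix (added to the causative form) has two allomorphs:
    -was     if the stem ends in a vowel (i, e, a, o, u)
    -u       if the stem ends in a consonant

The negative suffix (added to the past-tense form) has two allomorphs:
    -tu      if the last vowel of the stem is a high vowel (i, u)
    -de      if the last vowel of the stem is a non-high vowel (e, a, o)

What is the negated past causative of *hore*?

The last vowel of *hore* is /e/, which is a front vowel, so the causative suffix is -ez, giving *horeez*.
The causative form *horeez*: final sound = /z/, a consonant → -u → *horeezu*.
The past-tense form *horeezu*: last vowel = /u/, a high vowel → -tu → *horeezutu*.

horeezutu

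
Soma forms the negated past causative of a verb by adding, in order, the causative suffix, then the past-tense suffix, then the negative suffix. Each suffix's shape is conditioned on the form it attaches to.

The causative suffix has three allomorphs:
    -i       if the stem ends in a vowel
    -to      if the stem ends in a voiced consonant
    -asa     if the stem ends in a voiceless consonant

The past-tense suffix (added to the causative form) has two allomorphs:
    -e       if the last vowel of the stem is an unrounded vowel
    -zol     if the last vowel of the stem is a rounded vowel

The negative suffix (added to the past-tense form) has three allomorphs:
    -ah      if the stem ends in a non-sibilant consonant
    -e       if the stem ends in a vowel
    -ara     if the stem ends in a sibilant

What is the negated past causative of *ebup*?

ebupasaee

The final sound of *ebup* is /p/, which is a voiceless consonant, so the causative suffix is -asa, giving *ebupasa*.
The causative form *ebupasa* — last vowel /a/ (an unrounded vowel) → -e → *ebupasae*.
Since the final sound of the past-tense form *ebupasae* is /e/ (a vowel), it takes -e, giving *ebupasaee*.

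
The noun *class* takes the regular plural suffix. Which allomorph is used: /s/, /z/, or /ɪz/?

/ɪz/

The stem *class* ends in a sibilant (/s, z, ʃ, ʒ, tʃ, dʒ/).
The plural suffix surfaces as /ɪz/ after sibilants, /s/ after other voiceless consonants, and /z/ after other voiced sounds.
So the plural -s on *class* is pronounced /ɪz/.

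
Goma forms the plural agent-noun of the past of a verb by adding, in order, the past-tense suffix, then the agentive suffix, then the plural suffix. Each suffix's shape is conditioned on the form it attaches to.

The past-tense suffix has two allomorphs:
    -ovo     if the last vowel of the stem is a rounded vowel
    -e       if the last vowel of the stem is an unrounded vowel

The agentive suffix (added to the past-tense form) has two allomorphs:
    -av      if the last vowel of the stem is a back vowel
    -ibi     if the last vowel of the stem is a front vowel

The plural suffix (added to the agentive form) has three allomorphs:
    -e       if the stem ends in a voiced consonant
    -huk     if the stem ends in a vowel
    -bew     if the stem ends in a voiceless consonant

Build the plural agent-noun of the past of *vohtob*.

*vohtob* — last vowel /o/ (a rounded vowel) → -ovo → *vohtobovo*.
Since the last vowel of the past-tense form *vohtobovo* is /o/ (a back vowel), it takes -av, giving *vohtobovoav*.
Since the final sound of the agentive form *vohtobovoav* is /v/ (a voiced consonant), it takes -e, giving *vohtobovoave*.

vohtobovoave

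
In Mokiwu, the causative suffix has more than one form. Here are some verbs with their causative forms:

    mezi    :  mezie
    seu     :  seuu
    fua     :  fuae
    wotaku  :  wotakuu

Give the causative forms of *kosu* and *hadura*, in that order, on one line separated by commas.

The suffix is conditioned by the last vowel: -u when the last vowel of the stem is a rounded vowel (*seu*, *wotaku*); -e when the last vowel of the stem is an unrounded vowel (*mezi*, *fua*).
*kosu*: last vowel = /u/, a rounded vowel → -u → *kosuu*.
Since the last vowel of *hadura* is /a/ (an unrounded vowel), it takes -e, giving *hadurae*.

kosuu, hadurae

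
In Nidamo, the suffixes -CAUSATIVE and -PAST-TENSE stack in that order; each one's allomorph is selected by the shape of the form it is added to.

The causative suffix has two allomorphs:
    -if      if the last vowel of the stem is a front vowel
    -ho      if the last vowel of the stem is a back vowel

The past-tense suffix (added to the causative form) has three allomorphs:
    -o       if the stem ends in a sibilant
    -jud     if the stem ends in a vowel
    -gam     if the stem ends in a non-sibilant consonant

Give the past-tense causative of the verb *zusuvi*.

zusuviifgam

The last vowel of *zusuvi* is /i/, which is a front vowel, so the causative suffix is -if, giving *zusuviif*.
The final sound of the causative form *zusuviif* is /f/, which is a non-sibilant consonant, so the past-tense suffix is -gam, giving *zusuviifgam*.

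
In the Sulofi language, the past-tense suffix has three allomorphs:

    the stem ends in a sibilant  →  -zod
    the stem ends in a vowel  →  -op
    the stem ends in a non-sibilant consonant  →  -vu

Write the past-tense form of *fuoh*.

fuohvu

*fuoh*: final sound = /h/, a non-sibilant consonant → -vu → *fuohvu*.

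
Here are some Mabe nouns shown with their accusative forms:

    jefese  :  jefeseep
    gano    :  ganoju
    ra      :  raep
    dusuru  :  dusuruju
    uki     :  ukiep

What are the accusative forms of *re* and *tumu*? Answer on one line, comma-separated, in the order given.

reep, tumuju

The suffix is conditioned by the last vowel: -ju when the last vowel of the stem is a rounded vowel (*gano*, *dusuru*); -ep when the last vowel of the stem is an unrounded vowel (*jefese*, *ra*, *uki*).
*re*: last vowel = /e/, an unrounded vowel → -ep → *reep*.
*tumu* — last vowel /u/ (a rounded vowel) → -ju → *tumuju*.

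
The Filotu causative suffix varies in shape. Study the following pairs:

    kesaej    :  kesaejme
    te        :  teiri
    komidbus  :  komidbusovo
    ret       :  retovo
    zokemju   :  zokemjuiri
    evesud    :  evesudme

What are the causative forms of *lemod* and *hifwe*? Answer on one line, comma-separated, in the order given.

The suffix is conditioned by the final sound: -ovo when the stem ends in a voiceless consonant (*komidbus*, *ret*); -me when the stem ends in a voiced consonant (*kesaej*, *evesud*); -iri when the stem ends in a vowel (*te*, *zokemju*).
The final sound of *lemod* is /d/, which is a voiced consonant, so the suffix is -me, giving *lemodme*.
*hifwe* — final sound /e/ (a vowel) → -iri → *hifweiri*.

lemodme, hifweiri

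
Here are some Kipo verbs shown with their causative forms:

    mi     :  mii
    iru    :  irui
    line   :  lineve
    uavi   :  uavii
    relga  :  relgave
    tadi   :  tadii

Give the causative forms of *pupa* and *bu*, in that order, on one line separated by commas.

pupave, bui

The pattern is height harmony: -i when the last vowel of the stem is a high vowel (*mi*, *iru*, *uavi*, *tadi*); -ve when the last vowel of the stem is a non-high vowel (*line*, *relga*).
The last vowel of *pupa* is /a/, which is a non-high vowel, so the suffix is -ve, giving *pupave*.
The last vowel of *bu* is /u/, which is a high vowel, so the suffix is -i, giving *bui*.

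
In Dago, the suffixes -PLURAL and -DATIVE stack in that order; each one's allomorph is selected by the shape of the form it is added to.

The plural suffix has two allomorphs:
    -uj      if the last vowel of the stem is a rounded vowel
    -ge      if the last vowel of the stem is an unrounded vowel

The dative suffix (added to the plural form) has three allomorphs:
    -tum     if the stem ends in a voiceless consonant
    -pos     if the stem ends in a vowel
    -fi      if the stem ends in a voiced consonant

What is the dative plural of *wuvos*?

*wuvos*: last vowel = /o/, a rounded vowel → -uj → *wuvosuj*.
The final sound of the plural form *wuvosuj* is /j/, which is a voiced consonant, so the dative suffix is -fi, giving *wuvosujfi*.

wuvosujfi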